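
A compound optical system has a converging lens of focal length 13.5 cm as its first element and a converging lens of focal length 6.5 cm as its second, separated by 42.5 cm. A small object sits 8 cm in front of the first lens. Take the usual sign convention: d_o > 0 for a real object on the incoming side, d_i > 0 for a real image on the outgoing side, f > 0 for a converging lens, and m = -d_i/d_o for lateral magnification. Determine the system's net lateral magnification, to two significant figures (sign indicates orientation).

First lens: d_i1 = 1/(1/13.5 - 1/8) = -19.636 cm.
m_1 = -(-19.636)/8 = 2.4545.
With d_i1 < 0 the first image is virtual and lies on the object side; the object distance for lens 2 is d_o2 = 42.5 - (-19.636) = 62.136 cm.
Second lens: d_i2 = 1/(1/6.5 - 1/(62.136)) = 7.259 cm.
m_2 = -(7.259)/(62.136) = -0.1168.
Overall magnification: m = m_1 m_2 = -0.2868.

-0.29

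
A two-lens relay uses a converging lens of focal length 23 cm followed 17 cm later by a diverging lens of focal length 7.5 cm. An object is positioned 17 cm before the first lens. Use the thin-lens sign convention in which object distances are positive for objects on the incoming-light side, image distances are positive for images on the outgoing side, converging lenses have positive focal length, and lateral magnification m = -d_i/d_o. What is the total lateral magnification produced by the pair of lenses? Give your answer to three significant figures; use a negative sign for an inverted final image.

0.321

Lens 1: 1/d_i1 = 1/f_1 - 1/d_o1 = 1/23 - 1/17 = -0.01535 cm^-1, so d_i1 = -65.167 cm.
m_1 = -(-65.167)/17 = 3.8333.
With d_i1 < 0 the first image is virtual and lies on the object side; the object distance for lens 2 is d_o2 = 17 - (-65.167) = 82.167 cm.
Lens 2: 1/d_i2 = 1/f_2 - 1/d_o2 = 1/(-7.5) - 1/(82.167) = -0.14550 cm^-1, so d_i2 = -6.873 cm.
m_2 = -(-6.873)/(82.167) = 0.0836.
Total m = m_1 x m_2 = (3.8333)(0.0836) = 0.3206.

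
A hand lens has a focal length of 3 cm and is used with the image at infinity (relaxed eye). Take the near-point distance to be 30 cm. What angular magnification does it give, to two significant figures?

10

M = D/f = 30/3 = 10.000.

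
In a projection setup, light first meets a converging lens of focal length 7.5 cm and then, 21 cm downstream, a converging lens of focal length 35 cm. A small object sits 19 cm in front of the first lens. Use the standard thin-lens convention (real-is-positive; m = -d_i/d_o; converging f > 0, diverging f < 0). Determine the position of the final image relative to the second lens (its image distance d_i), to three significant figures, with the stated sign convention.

Applying the thin-lens equation to the first lens, 1/7.5 = 1/19 + 1/d_i1, which gives d_i1 = 12.391 cm.
That image sits 8.609 cm in front of the second lens, so d_o2 = 8.609 cm.
Applying the thin-lens equation again with f_2 = 35 cm and d_o2 = 8.609 cm gives d_i2 = -11.417 cm.

-11.4 cm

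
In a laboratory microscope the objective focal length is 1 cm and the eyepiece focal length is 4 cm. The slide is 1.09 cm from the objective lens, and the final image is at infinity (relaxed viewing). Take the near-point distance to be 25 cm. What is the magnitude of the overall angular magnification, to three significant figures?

69.4

Objective: 1/d_i = 1/f_obj - 1/d_o = 1/1 - 1/1.09 = 0.08257 cm^-1, so d_i = 12.111 cm.
m_obj = -d_i/d_o = -12.111/1.09 = -11.111.
Eyepiece angular magnification (image at infinity): M_eye = D/f_e = 25/4 = 6.250.
Overall M = m_obj x M_eye = (-11.111)(6.250) = -69.44.
|M| = 69.44.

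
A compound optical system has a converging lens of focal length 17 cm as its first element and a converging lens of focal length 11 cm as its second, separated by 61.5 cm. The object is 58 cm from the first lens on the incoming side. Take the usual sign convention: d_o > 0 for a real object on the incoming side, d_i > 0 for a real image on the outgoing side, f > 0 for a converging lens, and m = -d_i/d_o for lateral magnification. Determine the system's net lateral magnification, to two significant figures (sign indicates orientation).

Lens 1: 1/d_i1 = 1/f_1 - 1/d_o1 = 1/17 - 1/58 = 0.04158 cm^-1, so d_i1 = 24.049 cm.
m_1 = -(24.049)/58 = -0.4146.
The intermediate image is 24.049 cm to the right of lens 1, so d_o2 = L - d_i1 = 61.5 - 24.049 = 37.451 cm.
Lens 2: 1/d_i2 = 1/f_2 - 1/d_o2 = 1/11 - 1/(37.451) = 0.06421 cm^-1, so d_i2 = 15.574 cm.
m_2 = -(15.574)/(37.451) = -0.4159.
The system's lateral magnification is m_1 m_2 = (-0.4146)(-0.4159) = 0.1724.

0.17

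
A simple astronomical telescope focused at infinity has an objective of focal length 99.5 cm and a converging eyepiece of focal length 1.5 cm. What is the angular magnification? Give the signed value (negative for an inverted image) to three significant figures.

M = -f_obj/f_eye = -99.5/(1.5) = -66.333.

-66.3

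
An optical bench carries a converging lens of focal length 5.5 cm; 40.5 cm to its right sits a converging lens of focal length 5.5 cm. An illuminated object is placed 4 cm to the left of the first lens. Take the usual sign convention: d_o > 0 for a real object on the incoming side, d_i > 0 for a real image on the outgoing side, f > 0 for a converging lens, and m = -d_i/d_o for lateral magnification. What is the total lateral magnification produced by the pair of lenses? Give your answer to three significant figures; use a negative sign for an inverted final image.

Applying the thin-lens equation to the first lens, 1/5.5 = 1/4 + 1/d_i1, which gives d_i1 = -14.667 cm.
Its lateral magnification is m_1 = -d_i1/d_o1 = -(-14.667)/4 = 3.6667.
With d_i1 < 0 the first image is virtual and lies on the object side; the object distance for lens 2 is d_o2 = 40.5 - (-14.667) = 55.167 cm.
Applying the thin-lens equation again with f_2 = 5.5 cm and d_o2 = 55.167 cm gives d_i2 = 6.109 cm.
m_2 = -(6.109)/(55.167) = -0.1107.
Total m = m_1 x m_2 = (3.6667)(-0.1107) = -0.4060.

-0.406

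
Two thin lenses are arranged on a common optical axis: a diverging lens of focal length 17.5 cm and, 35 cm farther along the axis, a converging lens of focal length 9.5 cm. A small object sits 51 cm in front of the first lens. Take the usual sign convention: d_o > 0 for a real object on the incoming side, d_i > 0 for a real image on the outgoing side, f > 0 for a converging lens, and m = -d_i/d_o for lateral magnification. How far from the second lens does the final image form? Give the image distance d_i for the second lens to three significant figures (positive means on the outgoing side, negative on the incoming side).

Applying the thin-lens equation to the first lens, 1/(-17.5) = 1/51 + 1/d_i1, which gives d_i1 = -13.029 cm.
With d_i1 < 0 the first image is virtual and lies on the object side; the object distance for lens 2 is d_o2 = 35 - (-13.029) = 48.029 cm.
Applying the thin-lens equation again with f_2 = 9.5 cm and d_o2 = 48.029 cm gives d_i2 = 11.842 cm.

11.8 cm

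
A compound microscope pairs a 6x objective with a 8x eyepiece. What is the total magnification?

48

The overall magnification of a compound microscope is the product of the objective and eyepiece magnifications:
M = M_obj x M_eye = 6 x 8 = 48.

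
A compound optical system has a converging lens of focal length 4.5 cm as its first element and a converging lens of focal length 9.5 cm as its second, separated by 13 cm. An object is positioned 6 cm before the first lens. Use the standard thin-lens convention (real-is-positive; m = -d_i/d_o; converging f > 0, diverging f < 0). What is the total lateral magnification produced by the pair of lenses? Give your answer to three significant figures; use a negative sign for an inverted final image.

First lens: d_i1 = 1/(1/4.5 - 1/6) = 18.000 cm.
m_1 = -(18.000)/6 = -3.0000.
This image would form 18.000 cm past lens 1, i.e. 5.000 cm beyond lens 2, so it is a virtual object for lens 2: d_o2 = 13 - 18.000 = -5.000 cm.
Second lens: d_i2 = 1/(1/9.5 - 1/(-5.000)) = 3.276 cm.
m_2 = -(3.276)/(-5.000) = 0.6552.
Total m = m_1 x m_2 = (-3.0000)(0.6552) = -1.9655.

-1.97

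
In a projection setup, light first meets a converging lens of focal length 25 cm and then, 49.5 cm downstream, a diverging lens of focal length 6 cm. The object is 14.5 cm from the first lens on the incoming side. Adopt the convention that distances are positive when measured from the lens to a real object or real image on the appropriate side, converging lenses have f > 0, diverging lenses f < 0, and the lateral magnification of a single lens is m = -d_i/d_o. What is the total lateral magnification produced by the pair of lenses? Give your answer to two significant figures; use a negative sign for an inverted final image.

0.16

First lens: d_i1 = 1/(1/25 - 1/14.5) = -34.524 cm.
m_1 = -(-34.524)/14.5 = 2.3810.
With d_i1 < 0 the first image is virtual and lies on the object side; the object distance for lens 2 is d_o2 = 49.5 - (-34.524) = 84.024 cm.
Second lens: d_i2 = 1/(1/(-6) - 1/(84.024)) = -5.600 cm.
m_2 = -(-5.600)/(84.024) = 0.0666.
Overall magnification: m = m_1 m_2 = 0.1587.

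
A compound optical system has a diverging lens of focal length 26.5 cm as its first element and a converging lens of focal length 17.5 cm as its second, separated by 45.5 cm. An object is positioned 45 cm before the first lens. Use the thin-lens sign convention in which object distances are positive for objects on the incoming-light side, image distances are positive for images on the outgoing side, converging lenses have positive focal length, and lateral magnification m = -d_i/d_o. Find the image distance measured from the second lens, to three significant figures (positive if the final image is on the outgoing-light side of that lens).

24.4 cm

Lens 1: 1/d_i1 = 1/f_1 - 1/d_o1 = 1/(-26.5) - 1/45 = -0.05996 cm^-1, so d_i1 = -16.678 cm.
The intermediate image is virtual, 16.678 cm to the left of lens 1, so d_o2 = L - d_i1 = 45.5 - (-16.678) = 62.178 cm.
Lens 2: 1/d_i2 = 1/f_2 - 1/d_o2 = 1/17.5 - 1/(62.178) = 0.04106 cm^-1, so d_i2 = 24.355 cm.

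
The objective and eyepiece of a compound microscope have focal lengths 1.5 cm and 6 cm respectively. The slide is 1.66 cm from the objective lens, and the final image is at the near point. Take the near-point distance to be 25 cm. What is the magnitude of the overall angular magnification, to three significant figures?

48.4

Objective: 1/d_i = 1/f_obj - 1/d_o = 1/1.5 - 1/1.66 = 0.06426 cm^-1, so d_i = 15.563 cm.
m_obj = -d_i/d_o = -15.563/1.66 = -9.375.
Eyepiece angular magnification (image at near point): M_eye = 1 + D/f_e = 1 + 25/6 = 5.167.
Overall M = m_obj x M_eye = (-9.375)(5.167) = -48.44.
|M| = 48.44.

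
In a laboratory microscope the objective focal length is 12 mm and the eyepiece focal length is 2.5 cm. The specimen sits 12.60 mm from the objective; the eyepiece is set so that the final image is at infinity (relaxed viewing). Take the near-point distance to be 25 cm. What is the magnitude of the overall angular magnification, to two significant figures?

200

Convert to cm: f_obj = 12 mm = 1.2 cm; d_o = 12.60 mm = 1.26 cm.
Objective: 1/d_i = 1/f_obj - 1/d_o = 1/1.2 - 1/1.26 = 0.03968 cm^-1, so d_i = 25.200 cm.
m_obj = -d_i/d_o = -25.200/1.26 = -20.000.
Eyepiece angular magnification (image at infinity): M_eye = D/f_e = 25/2.5 = 10.000.
Overall M = m_obj x M_eye = (-20.000)(10.000) = -200.00.
|M| = 200.00.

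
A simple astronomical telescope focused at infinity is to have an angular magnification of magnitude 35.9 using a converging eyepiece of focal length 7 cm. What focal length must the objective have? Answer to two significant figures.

|M| = f_obj/|f_eye|, so f_obj = |M| x |f_eye| = 35.9 x 7 = 251.300 cm.

250 cm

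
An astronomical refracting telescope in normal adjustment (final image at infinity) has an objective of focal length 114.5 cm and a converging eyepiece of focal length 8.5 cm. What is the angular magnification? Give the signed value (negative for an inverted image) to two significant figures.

-13

M = -f_obj/f_eye = -114.5/(8.5) = -13.471.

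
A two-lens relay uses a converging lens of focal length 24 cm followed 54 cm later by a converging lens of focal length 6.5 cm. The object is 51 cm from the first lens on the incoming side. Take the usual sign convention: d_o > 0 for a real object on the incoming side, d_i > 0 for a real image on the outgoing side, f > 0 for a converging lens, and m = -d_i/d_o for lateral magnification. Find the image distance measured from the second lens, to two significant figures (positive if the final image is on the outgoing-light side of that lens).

26 cm

Lens 1: 1/d_i1 = 1/f_1 - 1/d_o1 = 1/24 - 1/51 = 0.02206 cm^-1, so d_i1 = 45.333 cm.
That image sits 8.667 cm in front of the second lens, so d_o2 = 8.667 cm.
Lens 2: 1/d_i2 = 1/f_2 - 1/d_o2 = 1/6.5 - 1/(8.667) = 0.03846 cm^-1, so d_i2 = 26.000 cm.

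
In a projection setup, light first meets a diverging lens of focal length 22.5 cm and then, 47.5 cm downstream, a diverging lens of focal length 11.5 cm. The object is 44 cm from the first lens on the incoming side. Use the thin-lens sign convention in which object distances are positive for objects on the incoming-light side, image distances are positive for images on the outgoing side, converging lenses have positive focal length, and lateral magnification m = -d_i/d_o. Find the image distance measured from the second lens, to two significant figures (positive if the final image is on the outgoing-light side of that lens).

Applying the thin-lens equation to the first lens, 1/(-22.5) = 1/44 + 1/d_i1, which gives d_i1 = -14.887 cm.
With d_i1 < 0 the first image is virtual and lies on the object side; the object distance for lens 2 is d_o2 = 47.5 - (-14.887) = 62.387 cm.
Applying the thin-lens equation again with f_2 = -11.5 cm and d_o2 = 62.387 cm gives d_i2 = -9.710 cm.

-9.7 cm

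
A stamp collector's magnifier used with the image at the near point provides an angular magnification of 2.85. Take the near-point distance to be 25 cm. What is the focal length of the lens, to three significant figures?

13.5 cm

For the image at the near point, M = 1 + D/f.
f = D/(M - 1) = 25/(2.85 - 1) = 13.514 cm.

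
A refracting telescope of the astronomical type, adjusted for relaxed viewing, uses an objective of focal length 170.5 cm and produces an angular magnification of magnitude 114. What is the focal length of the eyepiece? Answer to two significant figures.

1.5 cm

|M| = f_obj/f_eye, so f_eye = f_obj/|M| = 170.5/114.0 = 1.496 cm.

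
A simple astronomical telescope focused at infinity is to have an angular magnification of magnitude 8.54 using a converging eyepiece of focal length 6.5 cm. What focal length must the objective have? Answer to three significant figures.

55.5 cm

|M| = f_obj/|f_eye|, so f_obj = |M| x |f_eye| = 8.54 x 6.5 = 55.510 cm.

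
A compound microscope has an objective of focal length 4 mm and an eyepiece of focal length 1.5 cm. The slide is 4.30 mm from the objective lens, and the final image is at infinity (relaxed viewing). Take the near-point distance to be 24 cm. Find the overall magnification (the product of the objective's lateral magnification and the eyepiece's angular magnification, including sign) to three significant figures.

-213

Convert to cm: f_obj = 4 mm = 0.4 cm; d_o = 4.30 mm = 0.43 cm.
Objective: 1/d_i = 1/f_obj - 1/d_o = 1/0.4 - 1/0.43 = 0.17442 cm^-1, so d_i = 5.733 cm.
m_obj = -d_i/d_o = -5.733/0.43 = -13.333.
Eyepiece angular magnification (image at infinity): M_eye = D/f_e = 24/1.5 = 16.000.
Overall M = m_obj x M_eye = (-13.333)(16.000) = -213.33.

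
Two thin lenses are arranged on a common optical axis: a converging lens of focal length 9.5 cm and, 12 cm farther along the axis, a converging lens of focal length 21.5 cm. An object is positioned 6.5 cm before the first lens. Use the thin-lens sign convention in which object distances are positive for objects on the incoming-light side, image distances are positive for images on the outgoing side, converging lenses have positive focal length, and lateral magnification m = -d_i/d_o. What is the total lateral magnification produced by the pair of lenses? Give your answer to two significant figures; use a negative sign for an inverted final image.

Applying the thin-lens equation to the first lens, 1/9.5 = 1/6.5 + 1/d_i1, which gives d_i1 = -20.583 cm.
Its lateral magnification is m_1 = -d_i1/d_o1 = -(-20.583)/6.5 = 3.1667.
With d_i1 < 0 the first image is virtual and lies on the object side; the object distance for lens 2 is d_o2 = 12 - (-20.583) = 32.583 cm.
Applying the thin-lens equation again with f_2 = 21.5 cm and d_o2 = 32.583 cm gives d_i2 = 63.207 cm.
m_2 = -(63.207)/(32.583) = -1.9398.
Total m = m_1 x m_2 = (3.1667)(-1.9398) = -6.1429.

-6.1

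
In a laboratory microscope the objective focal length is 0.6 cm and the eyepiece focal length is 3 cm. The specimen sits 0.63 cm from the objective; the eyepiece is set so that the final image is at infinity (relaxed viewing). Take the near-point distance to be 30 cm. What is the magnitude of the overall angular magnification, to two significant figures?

200

Objective: 1/d_i = 1/f_obj - 1/d_o = 1/0.6 - 1/0.63 = 0.07937 cm^-1, so d_i = 12.600 cm.
m_obj = -d_i/d_o = -12.600/0.63 = -20.000.
Eyepiece angular magnification (image at infinity): M_eye = D/f_e = 30/3 = 10.000.
Overall M = m_obj x M_eye = (-20.000)(10.000) = -200.00.
|M| = 200.00.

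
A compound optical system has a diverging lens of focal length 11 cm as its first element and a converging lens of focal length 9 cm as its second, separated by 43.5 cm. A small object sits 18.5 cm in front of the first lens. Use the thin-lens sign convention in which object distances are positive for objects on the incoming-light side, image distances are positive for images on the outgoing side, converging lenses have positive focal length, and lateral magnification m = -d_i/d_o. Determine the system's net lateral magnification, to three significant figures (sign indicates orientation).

-0.0811

Lens 1: 1/d_i1 = 1/f_1 - 1/d_o1 = 1/(-11) - 1/18.5 = -0.14496 cm^-1, so d_i1 = -6.898 cm.
m_1 = -(-6.898)/18.5 = 0.3729.
With d_i1 < 0 the first image is virtual and lies on the object side; the object distance for lens 2 is d_o2 = 43.5 - (-6.898) = 50.398 cm.
Lens 2: 1/d_i2 = 1/f_2 - 1/d_o2 = 1/9 - 1/(50.398) = 0.09127 cm^-1, so d_i2 = 10.957 cm.
m_2 = -(10.957)/(50.398) = -0.2174.
Overall magnification: m = m_1 m_2 = -0.0811.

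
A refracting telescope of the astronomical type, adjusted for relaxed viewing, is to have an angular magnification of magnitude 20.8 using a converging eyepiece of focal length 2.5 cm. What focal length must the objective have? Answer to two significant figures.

|M| = f_obj/|f_eye|, so f_obj = |M| x |f_eye| = 20.8 x 2.5 = 52.000 cm.

52 cm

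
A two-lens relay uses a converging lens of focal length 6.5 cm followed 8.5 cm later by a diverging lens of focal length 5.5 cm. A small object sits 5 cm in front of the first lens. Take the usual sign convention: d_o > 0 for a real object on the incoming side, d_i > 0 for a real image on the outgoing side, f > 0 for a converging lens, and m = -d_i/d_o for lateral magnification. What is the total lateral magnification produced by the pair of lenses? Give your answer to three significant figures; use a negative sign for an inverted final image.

First lens: d_i1 = 1/(1/6.5 - 1/5) = -21.667 cm.
m_1 = -(-21.667)/5 = 4.3333.
With d_i1 < 0 the first image is virtual and lies on the object side; the object distance for lens 2 is d_o2 = 8.5 - (-21.667) = 30.167 cm.
Second lens: d_i2 = 1/(1/(-5.5) - 1/(30.167)) = -4.652 cm.
m_2 = -(-4.652)/(30.167) = 0.1542.
Overall magnification: m = m_1 m_2 = 0.6682.

0.668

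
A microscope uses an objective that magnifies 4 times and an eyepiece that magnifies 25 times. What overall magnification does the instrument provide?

100

The overall magnification of a compound microscope is the product of the objective and eyepiece magnifications:
M = M_obj x M_eye = 4 x 25 = 100.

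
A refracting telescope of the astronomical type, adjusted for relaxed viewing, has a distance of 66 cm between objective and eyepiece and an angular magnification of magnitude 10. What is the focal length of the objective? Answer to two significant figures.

In normal adjustment the tube length equals f_obj + f_eye and |M| = f_obj/f_eye.
So f_obj = 10 f_eye and 10 f_eye + f_eye = 66 cm, giving f_eye = 66/11 = 6.000 cm and f_obj = 60.000 cm.

60 cm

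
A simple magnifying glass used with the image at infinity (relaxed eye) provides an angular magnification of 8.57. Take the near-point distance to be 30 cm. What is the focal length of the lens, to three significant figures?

For the image at infinity, M = D/f.
f = D/M = 30/8.57 = 3.501 cm.

3.50 cm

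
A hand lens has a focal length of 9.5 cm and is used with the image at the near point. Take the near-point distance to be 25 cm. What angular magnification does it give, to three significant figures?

M = 1 + D/f = 1 + 25/9.5 = 3.632.

3.63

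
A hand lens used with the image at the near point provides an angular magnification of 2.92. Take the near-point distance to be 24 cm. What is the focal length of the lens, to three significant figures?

12.5 cm

For the image at the near point, M = 1 + D/f.
f = D/(M - 1) = 24/(2.92 - 1) = 12.500 cm.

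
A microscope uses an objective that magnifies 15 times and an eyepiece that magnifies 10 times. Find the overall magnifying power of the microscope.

150

The overall magnification of a compound microscope is the product of the objective and eyepiece magnifications:
M = M_obj x M_eye = 15 x 10 = 150.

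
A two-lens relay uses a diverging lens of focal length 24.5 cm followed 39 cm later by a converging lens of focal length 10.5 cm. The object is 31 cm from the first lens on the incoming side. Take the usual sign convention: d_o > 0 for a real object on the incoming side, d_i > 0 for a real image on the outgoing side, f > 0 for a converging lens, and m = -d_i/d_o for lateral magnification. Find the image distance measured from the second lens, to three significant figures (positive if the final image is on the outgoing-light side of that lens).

13.1 cm

Applying the thin-lens equation to the first lens, 1/(-24.5) = 1/31 + 1/d_i1, which gives d_i1 = -13.685 cm.
The intermediate image is virtual, 13.685 cm to the left of lens 1, so d_o2 = L - d_i1 = 39 - (-13.685) = 52.685 cm.
Applying the thin-lens equation again with f_2 = 10.5 cm and d_o2 = 52.685 cm gives d_i2 = 13.114 cm.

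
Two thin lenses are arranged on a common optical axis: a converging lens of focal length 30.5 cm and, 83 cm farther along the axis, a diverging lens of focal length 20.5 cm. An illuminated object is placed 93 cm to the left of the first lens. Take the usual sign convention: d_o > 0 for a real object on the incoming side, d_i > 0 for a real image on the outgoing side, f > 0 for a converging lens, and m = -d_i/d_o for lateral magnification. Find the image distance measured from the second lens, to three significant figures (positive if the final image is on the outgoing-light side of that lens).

Lens 1: 1/d_i1 = 1/f_1 - 1/d_o1 = 1/30.5 - 1/93 = 0.02203 cm^-1, so d_i1 = 45.384 cm.
Object distance for lens 2: d_o2 = 83 - 45.384 = 37.616 cm.
Lens 2: 1/d_i2 = 1/f_2 - 1/d_o2 = 1/(-20.5) - 1/(37.616) = -0.07536 cm^-1, so d_i2 = -13.269 cm.

-13.3 cm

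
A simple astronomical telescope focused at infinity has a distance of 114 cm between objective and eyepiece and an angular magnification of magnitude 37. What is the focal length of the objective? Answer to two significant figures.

110 cm

In normal adjustment the tube length equals f_obj + f_eye and |M| = f_obj/f_eye.
So f_obj = 37 f_eye and 37 f_eye + f_eye = 114 cm, giving f_eye = 114/38 = 3.000 cm and f_obj = 111.000 cm.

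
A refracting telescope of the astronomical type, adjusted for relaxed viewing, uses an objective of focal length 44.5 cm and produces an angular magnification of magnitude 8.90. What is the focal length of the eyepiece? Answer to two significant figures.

|M| = f_obj/f_eye, so f_eye = f_obj/|M| = 44.5/8.9 = 5.000 cm.

5.0 cm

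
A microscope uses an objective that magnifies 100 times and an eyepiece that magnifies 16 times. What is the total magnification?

1600

The overall magnification of a compound microscope is the product of the objective and eyepiece magnifications:
M = M_obj x M_eye = 100 x 16 = 1600.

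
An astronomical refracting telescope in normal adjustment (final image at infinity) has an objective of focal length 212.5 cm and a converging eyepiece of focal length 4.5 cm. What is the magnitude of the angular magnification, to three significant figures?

47.2

|M| = f_obj/|f_eye| = 212.5/4.5 = 47.222.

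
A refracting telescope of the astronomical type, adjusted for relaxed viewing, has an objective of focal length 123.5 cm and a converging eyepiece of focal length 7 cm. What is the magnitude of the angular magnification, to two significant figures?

|M| = f_obj/|f_eye| = 123.5/7 = 17.643.

18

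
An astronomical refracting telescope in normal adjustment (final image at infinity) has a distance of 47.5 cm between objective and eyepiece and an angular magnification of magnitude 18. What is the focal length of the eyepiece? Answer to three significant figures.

2.50 cm

In normal adjustment the tube length equals f_obj + f_eye and |M| = f_obj/f_eye.
So f_obj = 18 f_eye and 18 f_eye + f_eye = 47.5 cm, giving f_eye = 47.5/19 = 2.500 cm and f_obj = 45.000 cm.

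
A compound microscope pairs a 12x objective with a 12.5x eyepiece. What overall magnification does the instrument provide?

150

The overall magnification of a compound microscope is the product of the objective and eyepiece magnifications:
M = M_obj x M_eye = 12 x 12.5 = 150.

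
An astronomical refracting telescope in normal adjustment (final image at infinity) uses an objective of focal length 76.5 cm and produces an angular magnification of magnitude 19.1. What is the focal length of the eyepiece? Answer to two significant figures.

|M| = f_obj/f_eye, so f_eye = f_obj/|M| = 76.5/19.1 = 4.005 cm.

4.0 cm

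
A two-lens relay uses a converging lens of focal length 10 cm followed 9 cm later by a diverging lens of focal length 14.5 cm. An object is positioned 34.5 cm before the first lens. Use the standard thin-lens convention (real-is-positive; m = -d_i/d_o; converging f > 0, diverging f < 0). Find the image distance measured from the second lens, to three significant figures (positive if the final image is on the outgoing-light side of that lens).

7.82 cm

Applying the thin-lens equation to the first lens, 1/10 = 1/34.5 + 1/d_i1, which gives d_i1 = 14.082 cm.
Since 14.082 cm > 9 cm, the first image lies past the second lens and serves as a virtual object: d_o2 = L - d_i1 = -5.082 cm.
Applying the thin-lens equation again with f_2 = -14.5 cm and d_o2 = -5.082 cm gives d_i2 = 7.823 cm.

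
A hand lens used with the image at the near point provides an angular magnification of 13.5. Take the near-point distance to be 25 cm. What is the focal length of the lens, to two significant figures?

For the image at the near point, M = 1 + D/f.
f = D/(M - 1) = 25/(13.5 - 1) = 2.000 cm.

2.0 cm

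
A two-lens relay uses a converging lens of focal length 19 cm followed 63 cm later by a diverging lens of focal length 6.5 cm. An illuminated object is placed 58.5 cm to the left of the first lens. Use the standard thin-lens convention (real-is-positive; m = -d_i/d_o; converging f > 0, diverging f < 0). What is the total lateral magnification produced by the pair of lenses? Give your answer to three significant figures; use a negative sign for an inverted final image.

-0.0756

Lens 1: 1/d_i1 = 1/f_1 - 1/d_o1 = 1/19 - 1/58.5 = 0.03554 cm^-1, so d_i1 = 28.139 cm.
m_1 = -(28.139)/58.5 = -0.4810.
The intermediate image is 28.139 cm to the right of lens 1, so d_o2 = L - d_i1 = 63 - 28.139 = 34.861 cm.
Lens 2: 1/d_i2 = 1/f_2 - 1/d_o2 = 1/(-6.5) - 1/(34.861) = -0.18253 cm^-1, so d_i2 = -5.479 cm.
m_2 = -(-5.479)/(34.861) = 0.1572.
Total m = m_1 x m_2 = (-0.4810)(0.1572) = -0.0756.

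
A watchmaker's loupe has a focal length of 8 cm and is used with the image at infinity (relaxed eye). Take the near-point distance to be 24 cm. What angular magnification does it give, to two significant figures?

M = D/f = 24/8 = 3.000.

3.0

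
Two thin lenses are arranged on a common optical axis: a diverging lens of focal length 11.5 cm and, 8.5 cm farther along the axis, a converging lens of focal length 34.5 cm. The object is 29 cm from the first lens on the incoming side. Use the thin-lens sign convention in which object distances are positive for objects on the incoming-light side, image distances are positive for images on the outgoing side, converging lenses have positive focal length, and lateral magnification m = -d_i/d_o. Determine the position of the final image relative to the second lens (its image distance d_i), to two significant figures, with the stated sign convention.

Applying the thin-lens equation to the first lens, 1/(-11.5) = 1/29 + 1/d_i1, which gives d_i1 = -8.235 cm.
With d_i1 < 0 the first image is virtual and lies on the object side; the object distance for lens 2 is d_o2 = 8.5 - (-8.235) = 16.735 cm.
Applying the thin-lens equation again with f_2 = 34.5 cm and d_o2 = 16.735 cm gives d_i2 = -32.498 cm.

-32 cm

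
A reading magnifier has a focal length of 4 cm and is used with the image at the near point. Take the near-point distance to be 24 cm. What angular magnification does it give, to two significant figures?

7.0

M = 1 + D/f = 1 + 24/4 = 7.000.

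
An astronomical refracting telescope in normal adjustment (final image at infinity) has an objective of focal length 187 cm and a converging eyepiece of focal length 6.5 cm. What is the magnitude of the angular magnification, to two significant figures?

|M| = f_obj/|f_eye| = 187/6.5 = 28.769.

29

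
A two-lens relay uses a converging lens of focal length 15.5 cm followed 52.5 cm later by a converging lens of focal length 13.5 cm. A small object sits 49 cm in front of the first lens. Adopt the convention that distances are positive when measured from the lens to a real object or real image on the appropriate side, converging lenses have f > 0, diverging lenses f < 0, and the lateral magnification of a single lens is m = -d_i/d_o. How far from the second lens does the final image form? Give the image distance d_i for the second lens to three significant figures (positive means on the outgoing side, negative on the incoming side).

First lens: d_i1 = 1/(1/15.5 - 1/49) = 22.672 cm.
The intermediate image is 22.672 cm to the right of lens 1, so d_o2 = L - d_i1 = 52.5 - 22.672 = 29.828 cm.
Second lens: d_i2 = 1/(1/13.5 - 1/(29.828)) = 24.662 cm.

24.7 cm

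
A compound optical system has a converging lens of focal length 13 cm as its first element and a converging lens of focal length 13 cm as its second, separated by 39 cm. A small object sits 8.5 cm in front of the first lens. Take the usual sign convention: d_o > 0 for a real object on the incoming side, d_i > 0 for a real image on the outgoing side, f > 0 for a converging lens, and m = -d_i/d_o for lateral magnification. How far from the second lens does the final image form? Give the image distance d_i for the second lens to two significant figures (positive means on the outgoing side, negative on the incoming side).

16 cm

First lens: d_i1 = 1/(1/13 - 1/8.5) = -24.556 cm.
With d_i1 < 0 the first image is virtual and lies on the object side; the object distance for lens 2 is d_o2 = 39 - (-24.556) = 63.556 cm.
Second lens: d_i2 = 1/(1/13 - 1/(63.556)) = 16.343 cm.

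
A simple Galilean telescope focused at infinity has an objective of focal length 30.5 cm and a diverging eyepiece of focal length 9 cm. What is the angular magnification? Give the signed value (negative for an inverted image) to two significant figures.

3.4

M = -f_obj/f_eye = -30.5/(-9) = 3.389.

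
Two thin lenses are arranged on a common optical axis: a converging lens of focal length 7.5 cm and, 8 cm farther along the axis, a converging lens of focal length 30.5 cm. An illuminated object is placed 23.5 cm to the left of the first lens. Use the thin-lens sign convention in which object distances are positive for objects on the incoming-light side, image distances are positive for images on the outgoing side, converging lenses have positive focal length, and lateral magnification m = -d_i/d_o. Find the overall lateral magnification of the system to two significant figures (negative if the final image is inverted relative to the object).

-0.43

Lens 1: 1/d_i1 = 1/f_1 - 1/d_o1 = 1/7.5 - 1/23.5 = 0.09078 cm^-1, so d_i1 = 11.016 cm.
m_1 = -(11.016)/23.5 = -0.4688.
Since 11.016 cm > 8 cm, the first image lies past the second lens and serves as a virtual object: d_o2 = L - d_i1 = -3.016 cm.
Lens 2: 1/d_i2 = 1/f_2 - 1/d_o2 = 1/30.5 - 1/(-3.016) = 0.36439 cm^-1, so d_i2 = 2.744 cm.
m_2 = -(2.744)/(-3.016) = 0.9100.
Overall magnification: m = m_1 m_2 = -0.4266.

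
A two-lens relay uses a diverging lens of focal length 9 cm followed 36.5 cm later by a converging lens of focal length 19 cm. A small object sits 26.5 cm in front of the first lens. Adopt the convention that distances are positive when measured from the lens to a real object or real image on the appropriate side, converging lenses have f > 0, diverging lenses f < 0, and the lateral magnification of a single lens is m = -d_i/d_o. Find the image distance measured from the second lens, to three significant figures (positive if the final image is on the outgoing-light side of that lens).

33.9 cm

First lens: d_i1 = 1/(1/(-9) - 1/26.5) = -6.718 cm.
With d_i1 < 0 the first image is virtual and lies on the object side; the object distance for lens 2 is d_o2 = 36.5 - (-6.718) = 43.218 cm.
Second lens: d_i2 = 1/(1/19 - 1/(43.218)) = 33.906 cm.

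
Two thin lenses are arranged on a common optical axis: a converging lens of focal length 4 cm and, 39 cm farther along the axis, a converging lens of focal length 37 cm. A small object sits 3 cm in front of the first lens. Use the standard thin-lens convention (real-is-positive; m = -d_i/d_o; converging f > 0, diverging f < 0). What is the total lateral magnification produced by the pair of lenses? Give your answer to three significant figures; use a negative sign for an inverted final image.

-10.6

Lens 1: 1/d_i1 = 1/f_1 - 1/d_o1 = 1/4 - 1/3 = -0.08333 cm^-1, so d_i1 = -12.000 cm.
m_1 = -(-12.000)/3 = 4.0000.
With d_i1 < 0 the first image is virtual and lies on the object side; the object distance for lens 2 is d_o2 = 39 - (-12.000) = 51.000 cm.
Lens 2: 1/d_i2 = 1/f_2 - 1/d_o2 = 1/37 - 1/(51.000) = 0.00742 cm^-1, so d_i2 = 134.786 cm.
m_2 = -(134.786)/(51.000) = -2.6429.
Overall magnification: m = m_1 m_2 = -10.5714.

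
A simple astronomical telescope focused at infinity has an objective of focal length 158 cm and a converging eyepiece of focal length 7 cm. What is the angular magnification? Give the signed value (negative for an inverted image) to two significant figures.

-23

M = -f_obj/f_eye = -158/(7) = -22.571.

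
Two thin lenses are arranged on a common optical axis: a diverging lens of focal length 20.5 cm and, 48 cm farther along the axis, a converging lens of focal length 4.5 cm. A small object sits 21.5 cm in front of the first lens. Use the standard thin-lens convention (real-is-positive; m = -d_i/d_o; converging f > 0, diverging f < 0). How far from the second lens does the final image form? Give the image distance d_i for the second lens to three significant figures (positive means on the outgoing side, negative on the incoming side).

4.88 cm

Lens 1: 1/d_i1 = 1/f_1 - 1/d_o1 = 1/(-20.5) - 1/21.5 = -0.09529 cm^-1, so d_i1 = -10.494 cm.
With d_i1 < 0 the first image is virtual and lies on the object side; the object distance for lens 2 is d_o2 = 48 - (-10.494) = 58.494 cm.
Lens 2: 1/d_i2 = 1/f_2 - 1/d_o2 = 1/4.5 - 1/(58.494) = 0.20513 cm^-1, so d_i2 = 4.875 cm.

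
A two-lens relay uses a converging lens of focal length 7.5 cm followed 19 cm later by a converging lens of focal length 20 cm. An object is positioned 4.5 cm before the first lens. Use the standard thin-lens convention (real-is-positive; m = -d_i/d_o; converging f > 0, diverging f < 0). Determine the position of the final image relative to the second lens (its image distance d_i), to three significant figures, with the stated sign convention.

59.0 cm

Applying the thin-lens equation to the first lens, 1/7.5 = 1/4.5 + 1/d_i1, which gives d_i1 = -11.250 cm.
The intermediate image is virtual, 11.250 cm to the left of lens 1, so d_o2 = L - d_i1 = 19 - (-11.250) = 30.250 cm.
Applying the thin-lens equation again with f_2 = 20 cm and d_o2 = 30.250 cm gives d_i2 = 59.024 cm.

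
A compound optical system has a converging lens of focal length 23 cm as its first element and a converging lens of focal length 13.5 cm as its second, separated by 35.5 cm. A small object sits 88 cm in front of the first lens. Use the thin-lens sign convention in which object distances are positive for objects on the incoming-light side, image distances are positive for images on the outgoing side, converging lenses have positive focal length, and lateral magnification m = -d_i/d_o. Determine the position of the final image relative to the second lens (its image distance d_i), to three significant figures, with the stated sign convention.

Applying the thin-lens equation to the first lens, 1/23 = 1/88 + 1/d_i1, which gives d_i1 = 31.138 cm.
The intermediate image is 31.138 cm to the right of lens 1, so d_o2 = L - d_i1 = 35.5 - 31.138 = 4.362 cm.
Applying the thin-lens equation again with f_2 = 13.5 cm and d_o2 = 4.362 cm gives d_i2 = -6.443 cm.

-6.44 cm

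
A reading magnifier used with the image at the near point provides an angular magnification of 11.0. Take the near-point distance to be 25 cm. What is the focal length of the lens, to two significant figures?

For the image at the near point, M = 1 + D/f.
f = D/(M - 1) = 25/(11.0 - 1) = 2.500 cm.

2.5 cm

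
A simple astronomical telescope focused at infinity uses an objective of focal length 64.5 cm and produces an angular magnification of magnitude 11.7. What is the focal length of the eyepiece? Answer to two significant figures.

5.5 cm

|M| = f_obj/f_eye, so f_eye = f_obj/|M| = 64.5/11.7 = 5.513 cm.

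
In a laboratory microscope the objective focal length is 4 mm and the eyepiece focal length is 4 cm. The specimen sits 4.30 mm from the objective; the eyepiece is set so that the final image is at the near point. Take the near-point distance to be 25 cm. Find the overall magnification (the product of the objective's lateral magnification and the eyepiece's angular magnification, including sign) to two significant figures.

Convert to cm: f_obj = 4 mm = 0.4 cm; d_o = 4.30 mm = 0.43 cm.
Objective: 1/d_i = 1/f_obj - 1/d_o = 1/0.4 - 1/0.43 = 0.17442 cm^-1, so d_i = 5.733 cm.
m_obj = -d_i/d_o = -5.733/0.43 = -13.333.
Eyepiece angular magnification (image at near point): M_eye = 1 + D/f_e = 1 + 25/4 = 7.250.
Overall M = m_obj x M_eye = (-13.333)(7.250) = -96.67.

-97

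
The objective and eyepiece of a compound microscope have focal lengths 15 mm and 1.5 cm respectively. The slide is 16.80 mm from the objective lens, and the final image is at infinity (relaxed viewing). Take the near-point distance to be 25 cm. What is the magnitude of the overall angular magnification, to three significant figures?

Convert to cm: f_obj = 15 mm = 1.5 cm; d_o = 16.80 mm = 1.68 cm.
Objective: 1/d_i = 1/f_obj - 1/d_o = 1/1.5 - 1/1.68 = 0.07143 cm^-1, so d_i = 14.000 cm.
m_obj = -d_i/d_o = -14.000/1.68 = -8.333.
Eyepiece angular magnification (image at infinity): M_eye = D/f_e = 25/1.5 = 16.667.
Overall M = m_obj x M_eye = (-8.333)(16.667) = -138.89.
|M| = 138.89.

139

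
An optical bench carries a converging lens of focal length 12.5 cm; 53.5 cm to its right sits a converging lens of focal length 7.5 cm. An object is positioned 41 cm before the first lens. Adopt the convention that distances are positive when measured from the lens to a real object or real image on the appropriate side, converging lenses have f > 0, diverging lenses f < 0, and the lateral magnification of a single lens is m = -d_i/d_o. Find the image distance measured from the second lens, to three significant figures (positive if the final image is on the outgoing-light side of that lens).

9.51 cm

Lens 1: 1/d_i1 = 1/f_1 - 1/d_o1 = 1/12.5 - 1/41 = 0.05561 cm^-1, so d_i1 = 17.982 cm.
That image sits 35.518 cm in front of the second lens, so d_o2 = 35.518 cm.
Lens 2: 1/d_i2 = 1/f_2 - 1/d_o2 = 1/7.5 - 1/(35.518) = 0.10518 cm^-1, so d_i2 = 9.508 cm.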